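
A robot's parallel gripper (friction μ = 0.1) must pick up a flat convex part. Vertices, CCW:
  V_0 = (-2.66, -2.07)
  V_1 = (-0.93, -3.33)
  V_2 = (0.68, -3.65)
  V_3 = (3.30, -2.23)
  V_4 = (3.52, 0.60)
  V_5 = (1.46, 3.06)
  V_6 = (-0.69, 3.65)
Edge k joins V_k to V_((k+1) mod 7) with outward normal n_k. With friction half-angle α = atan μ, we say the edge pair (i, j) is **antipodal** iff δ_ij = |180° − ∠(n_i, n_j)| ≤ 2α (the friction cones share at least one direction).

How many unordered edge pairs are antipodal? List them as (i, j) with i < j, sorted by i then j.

count = 1; pairs: (1,5)

α = atan 0.1 = 5.71°;  2α = 11.42°
n_0 = (-0.5887, -0.8083)
n_1 = (-0.1949, -0.9808)
n_2 = (+0.4765, -0.8792)
n_3 = (+0.9970, -0.0775)
n_4 = (+0.7667, +0.6420)
n_5 = (+0.2646, +0.9643)
n_6 = (-0.9455, +0.3256)
  (0,1): δ = 155.17°  ·
  (0,2): δ = 115.48°  ·
  (0,3): δ = 58.38°  ·
  (0,4): δ = 13.99°  ·
  (0,5): δ = 20.72°  ·
  (0,6): δ = 107.06°  ·
  (1,2): δ = 140.30°  ·
  (1,3): δ = 83.20°  ·
  (1,4): δ = 38.82°  ·
  (1,5): δ = 4.10°  ✓
  (1,6): δ = 82.24°  ·
  (2,3): δ = 122.90°  ·
  (2,4): δ = 78.51°  ·
  (2,5): δ = 43.80°  ·
  (2,6): δ = 42.54°  ·
  (3,4): δ = 135.61°  ·
  (3,5): δ = 100.90°  ·
  (3,6): δ = 14.56°  ·
  (4,5): δ = 145.29°  ·
  (4,6): δ = 58.95°  ·
  (5,6): δ = 93.66°  ·
antipodal pairs: 1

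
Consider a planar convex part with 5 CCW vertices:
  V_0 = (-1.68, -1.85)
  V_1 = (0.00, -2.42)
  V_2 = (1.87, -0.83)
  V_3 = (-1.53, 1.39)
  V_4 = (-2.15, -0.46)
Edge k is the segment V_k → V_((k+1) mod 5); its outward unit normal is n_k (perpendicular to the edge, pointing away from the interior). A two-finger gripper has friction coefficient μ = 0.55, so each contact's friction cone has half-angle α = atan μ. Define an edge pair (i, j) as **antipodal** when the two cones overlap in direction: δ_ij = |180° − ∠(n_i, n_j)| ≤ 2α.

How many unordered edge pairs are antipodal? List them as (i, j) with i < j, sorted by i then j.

count = 3; pairs: (0,2), (1,3), (2,4)

α = atan 0.55 = 28.81°;  2α = 57.62°
n_0 = (-0.3213, -0.9470)
n_1 = (+0.6478, -0.7618)
n_2 = (+0.5467, +0.8373)
n_3 = (-0.9482, +0.3178)
n_4 = (-0.9473, -0.3203)
  (0,1): δ = 120.89°  ·
  (0,2): δ = 14.40°  ✓
  (0,3): δ = 90.21°  ·
  (0,4): δ = 127.42°  ·
  (1,2): δ = 73.52°  ·
  (1,3): δ = 31.10°  ✓
  (1,4): δ = 68.31°  ·
  (2,3): δ = 75.39°  ·
  (2,4): δ = 38.18°  ✓
  (3,4): δ = 142.79°  ·
antipodal pairs: 3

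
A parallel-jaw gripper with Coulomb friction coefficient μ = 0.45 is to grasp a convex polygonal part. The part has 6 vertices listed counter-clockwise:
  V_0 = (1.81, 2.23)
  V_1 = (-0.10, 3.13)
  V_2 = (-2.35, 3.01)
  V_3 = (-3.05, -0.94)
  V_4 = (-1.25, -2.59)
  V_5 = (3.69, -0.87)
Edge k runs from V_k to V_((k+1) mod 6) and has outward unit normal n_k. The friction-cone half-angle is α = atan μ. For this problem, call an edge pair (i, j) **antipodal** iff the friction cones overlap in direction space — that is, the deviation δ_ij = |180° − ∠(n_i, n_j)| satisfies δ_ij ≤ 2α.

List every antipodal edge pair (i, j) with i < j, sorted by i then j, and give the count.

count = 6; pairs: (0,3), (0,4), (1,3), (1,4), (2,5), (3,5)

α = atan 0.45 = 24.23°;  2α = 48.46°
n_0 = (+0.4263, +0.9046)
n_1 = (-0.0533, +0.9986)
n_2 = (-0.9847, +0.1745)
n_3 = (-0.6757, -0.7372)
n_4 = (+0.3288, -0.9444)
n_5 = (+0.8550, +0.5185)
  (0,1): δ = 151.72°  ·
  (0,2): δ = 74.82°  ·
  (0,3): δ = 17.28°  ✓
  (0,4): δ = 44.43°  ✓
  (0,5): δ = 146.46°  ·
  (1,2): δ = 103.10°  ·
  (1,3): δ = 45.56°  ✓
  (1,4): δ = 16.14°  ✓
  (1,5): δ = 118.18°  ·
  (2,3): δ = 122.46°  ·
  (2,4): δ = 60.75°  ·
  (2,5): δ = 41.28°  ✓
  (3,4): δ = 118.29°  ·
  (3,5): δ = 16.25°  ✓
  (4,5): δ = 77.96°  ·
antipodal pairs: 6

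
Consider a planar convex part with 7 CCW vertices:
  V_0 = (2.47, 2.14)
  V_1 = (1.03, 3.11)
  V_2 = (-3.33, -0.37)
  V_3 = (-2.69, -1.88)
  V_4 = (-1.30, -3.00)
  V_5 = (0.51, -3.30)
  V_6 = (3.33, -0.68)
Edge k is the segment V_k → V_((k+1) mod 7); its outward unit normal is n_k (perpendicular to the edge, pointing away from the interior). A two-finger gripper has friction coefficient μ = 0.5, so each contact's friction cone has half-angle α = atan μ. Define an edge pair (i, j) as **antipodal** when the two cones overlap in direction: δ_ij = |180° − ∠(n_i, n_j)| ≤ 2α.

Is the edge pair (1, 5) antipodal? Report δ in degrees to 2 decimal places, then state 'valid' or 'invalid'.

δ = 4.30°, valid

α = atan 0.5 = 26.57°;  2α = 53.13°
edge 1: e_1 = (-4.36, -3.48);  n_1 = (-0.6238, +0.7816)
edge 5: e_5 = (+2.82, +2.62);  n_5 = (+0.6807, -0.7326)
∠(n_1, n_5) = 175.70°
δ = |180° − 175.70°| = 4.30°
4.30° ≤ 2α = 53.13°  →  valid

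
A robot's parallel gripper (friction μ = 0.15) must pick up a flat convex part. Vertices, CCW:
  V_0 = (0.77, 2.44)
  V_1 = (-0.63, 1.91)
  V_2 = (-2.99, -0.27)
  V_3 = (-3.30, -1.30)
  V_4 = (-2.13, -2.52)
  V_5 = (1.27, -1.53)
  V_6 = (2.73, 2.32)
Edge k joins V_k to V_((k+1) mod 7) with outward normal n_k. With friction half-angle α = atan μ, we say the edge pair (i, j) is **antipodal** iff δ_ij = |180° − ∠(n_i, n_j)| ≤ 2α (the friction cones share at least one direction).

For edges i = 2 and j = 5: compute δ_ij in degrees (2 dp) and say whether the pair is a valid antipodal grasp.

α = atan 0.15 = 8.53°;  2α = 17.06°
edge 2: e_2 = (-0.31, -1.03);  n_2 = (-0.9576, +0.2882)
edge 5: e_5 = (+1.46, +3.85);  n_5 = (+0.9350, -0.3546)
∠(n_2, n_5) = 175.98°
δ = |180° − 175.98°| = 4.02°
4.02° ≤ 2α = 17.06°  →  valid

δ = 4.02°, valid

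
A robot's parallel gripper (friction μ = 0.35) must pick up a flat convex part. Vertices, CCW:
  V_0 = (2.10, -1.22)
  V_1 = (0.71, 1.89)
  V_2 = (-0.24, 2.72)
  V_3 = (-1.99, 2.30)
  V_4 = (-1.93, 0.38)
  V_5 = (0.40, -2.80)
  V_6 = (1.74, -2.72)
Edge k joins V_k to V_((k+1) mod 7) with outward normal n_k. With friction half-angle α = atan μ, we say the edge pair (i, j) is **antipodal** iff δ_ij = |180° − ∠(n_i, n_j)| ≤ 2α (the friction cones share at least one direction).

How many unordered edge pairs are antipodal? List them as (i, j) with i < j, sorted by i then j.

α = atan 0.35 = 19.29°;  2α = 38.58°
n_0 = (+0.9130, +0.4080)
n_1 = (+0.6579, +0.7531)
n_2 = (-0.2334, +0.9724)
n_3 = (-0.9995, -0.0312)
n_4 = (-0.8066, -0.5910)
n_5 = (+0.0596, -0.9982)
n_6 = (+0.9724, -0.2334)
  (0,1): δ = 155.23°  ·
  (0,2): δ = 100.59°  ·
  (0,3): δ = 22.29°  ✓
  (0,4): δ = 12.15°  ✓
  (0,5): δ = 69.33°  ·
  (0,6): δ = 142.42°  ·
  (1,2): δ = 125.36°  ·
  (1,3): δ = 47.07°  ·
  (1,4): δ = 12.63°  ✓
  (1,5): δ = 44.56°  ·
  (1,6): δ = 117.65°  ·
  (2,3): δ = 101.71°  ·
  (2,4): δ = 67.27°  ·
  (2,5): δ = 10.08°  ✓
  (2,6): δ = 63.01°  ·
  (3,4): δ = 145.56°  ·
  (3,5): δ = 88.37°  ·
  (3,6): δ = 15.29°  ✓
  (4,5): δ = 122.81°  ·
  (4,6): δ = 49.73°  ·
  (5,6): δ = 106.91°  ·
antipodal pairs: 5

count = 5; pairs: (0,3), (0,4), (1,4), (2,5), (3,6)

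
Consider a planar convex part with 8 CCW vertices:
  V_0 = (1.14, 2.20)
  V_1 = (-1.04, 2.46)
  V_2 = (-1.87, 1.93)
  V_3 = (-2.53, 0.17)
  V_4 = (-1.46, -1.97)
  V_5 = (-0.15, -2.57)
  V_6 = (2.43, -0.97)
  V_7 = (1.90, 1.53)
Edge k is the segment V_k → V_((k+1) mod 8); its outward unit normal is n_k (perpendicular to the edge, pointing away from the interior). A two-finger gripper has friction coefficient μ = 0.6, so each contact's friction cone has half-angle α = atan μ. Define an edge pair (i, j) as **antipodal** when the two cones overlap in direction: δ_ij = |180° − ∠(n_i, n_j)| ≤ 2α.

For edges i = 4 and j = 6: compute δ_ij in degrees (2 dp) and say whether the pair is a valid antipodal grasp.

α = atan 0.6 = 30.96°;  2α = 61.93°
edge 4: e_4 = (+1.31, -0.60);  n_4 = (-0.4164, -0.9092)
edge 6: e_6 = (-0.53, +2.50);  n_6 = (+0.9783, +0.2074)
∠(n_4, n_6) = 126.58°
δ = |180° − 126.58°| = 53.42°
53.42° ≤ 2α = 61.93°  →  valid

δ = 53.42°, valid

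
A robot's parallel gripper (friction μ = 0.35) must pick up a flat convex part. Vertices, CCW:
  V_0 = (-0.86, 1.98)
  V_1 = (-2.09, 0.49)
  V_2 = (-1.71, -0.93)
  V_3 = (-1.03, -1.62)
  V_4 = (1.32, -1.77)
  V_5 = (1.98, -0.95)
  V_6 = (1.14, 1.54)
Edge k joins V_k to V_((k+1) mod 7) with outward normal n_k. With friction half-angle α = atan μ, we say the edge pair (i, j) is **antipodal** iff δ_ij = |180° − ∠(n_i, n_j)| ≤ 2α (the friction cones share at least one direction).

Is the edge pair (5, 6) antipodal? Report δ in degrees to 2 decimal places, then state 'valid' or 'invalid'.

δ = 121.05°, invalid

α = atan 0.35 = 19.29°;  2α = 38.58°
edge 5: e_5 = (-0.84, +2.49);  n_5 = (+0.9475, +0.3197)
edge 6: e_6 = (-2.00, +0.44);  n_6 = (+0.2149, +0.9766)
∠(n_5, n_6) = 58.95°
δ = |180° − 58.95°| = 121.05°
121.05° > 2α = 38.58°  →  invalid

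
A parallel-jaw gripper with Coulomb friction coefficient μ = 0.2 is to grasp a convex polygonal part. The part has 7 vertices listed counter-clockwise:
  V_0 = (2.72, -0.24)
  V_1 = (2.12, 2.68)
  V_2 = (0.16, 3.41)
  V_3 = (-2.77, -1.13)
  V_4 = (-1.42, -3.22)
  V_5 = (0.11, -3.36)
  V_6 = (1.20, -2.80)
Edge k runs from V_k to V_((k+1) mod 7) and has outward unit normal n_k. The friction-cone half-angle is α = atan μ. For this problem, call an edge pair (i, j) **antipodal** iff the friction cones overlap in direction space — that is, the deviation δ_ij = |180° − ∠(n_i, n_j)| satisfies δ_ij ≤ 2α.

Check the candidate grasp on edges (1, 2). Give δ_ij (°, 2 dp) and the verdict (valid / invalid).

δ = 102.41°, invalid

α = atan 0.2 = 11.31°;  2α = 22.62°
edge 1: e_1 = (-1.96, +0.73);  n_1 = (+0.3490, +0.9371)
edge 2: e_2 = (-2.93, -4.54);  n_2 = (-0.8402, +0.5423)
∠(n_1, n_2) = 77.59°
δ = |180° − 77.59°| = 102.41°
102.41° > 2α = 22.62°  →  invalid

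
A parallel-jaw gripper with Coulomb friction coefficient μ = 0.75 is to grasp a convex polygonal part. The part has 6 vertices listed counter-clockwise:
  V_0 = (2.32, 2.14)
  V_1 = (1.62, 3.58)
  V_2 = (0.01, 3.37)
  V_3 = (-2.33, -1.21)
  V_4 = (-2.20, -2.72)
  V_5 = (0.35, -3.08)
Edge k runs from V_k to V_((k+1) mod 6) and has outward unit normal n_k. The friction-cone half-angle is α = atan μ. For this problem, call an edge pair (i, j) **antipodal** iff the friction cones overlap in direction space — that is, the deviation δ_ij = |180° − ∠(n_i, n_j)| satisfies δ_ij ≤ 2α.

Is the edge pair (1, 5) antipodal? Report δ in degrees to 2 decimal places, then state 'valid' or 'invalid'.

α = atan 0.75 = 36.87°;  2α = 73.74°
edge 1: e_1 = (-1.61, -0.21);  n_1 = (-0.1293, +0.9916)
edge 5: e_5 = (+1.97, +5.22);  n_5 = (+0.9356, -0.3531)
∠(n_1, n_5) = 118.11°
δ = |180° − 118.11°| = 61.89°
61.89° ≤ 2α = 73.74°  →  valid

δ = 61.89°, valid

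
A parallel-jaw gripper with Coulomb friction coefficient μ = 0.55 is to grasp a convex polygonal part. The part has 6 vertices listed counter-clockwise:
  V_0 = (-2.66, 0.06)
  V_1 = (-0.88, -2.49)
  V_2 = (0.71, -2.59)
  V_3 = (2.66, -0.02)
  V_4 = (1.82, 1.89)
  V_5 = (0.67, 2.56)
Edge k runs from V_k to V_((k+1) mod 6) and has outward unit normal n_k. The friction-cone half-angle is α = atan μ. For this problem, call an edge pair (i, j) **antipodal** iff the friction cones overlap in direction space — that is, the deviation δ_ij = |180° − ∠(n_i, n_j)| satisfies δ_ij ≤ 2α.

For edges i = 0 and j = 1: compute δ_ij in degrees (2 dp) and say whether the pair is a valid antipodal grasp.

α = atan 0.55 = 28.81°;  2α = 57.62°
edge 0: e_0 = (+1.78, -2.55);  n_0 = (-0.8200, -0.5724)
edge 1: e_1 = (+1.59, -0.10);  n_1 = (-0.0628, -0.9980)
∠(n_0, n_1) = 51.48°
δ = |180° − 51.48°| = 128.52°
128.52° > 2α = 57.62°  →  invalid

δ = 128.52°, invalid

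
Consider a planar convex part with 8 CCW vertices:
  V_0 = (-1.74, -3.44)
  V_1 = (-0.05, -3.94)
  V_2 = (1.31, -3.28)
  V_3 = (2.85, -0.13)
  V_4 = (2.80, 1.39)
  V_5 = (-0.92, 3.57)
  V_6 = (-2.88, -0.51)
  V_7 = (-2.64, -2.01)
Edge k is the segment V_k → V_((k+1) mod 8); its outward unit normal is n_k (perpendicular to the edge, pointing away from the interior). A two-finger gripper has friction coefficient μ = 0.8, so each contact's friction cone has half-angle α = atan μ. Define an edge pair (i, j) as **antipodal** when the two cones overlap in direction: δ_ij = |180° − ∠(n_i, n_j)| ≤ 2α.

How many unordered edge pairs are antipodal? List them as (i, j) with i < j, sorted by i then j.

count = 13; pairs: (0,3), (0,4), (1,4), (1,5), (1,6), (2,5), (2,6), (2,7), (3,5), (3,6), (3,7), (4,6), (4,7)

α = atan 0.8 = 38.66°;  2α = 77.32°
n_0 = (-0.2837, -0.9589)
n_1 = (+0.4366, -0.8997)
n_2 = (+0.8984, -0.4392)
n_3 = (+0.9995, +0.0329)
n_4 = (+0.5056, +0.8628)
n_5 = (-0.9014, +0.4330)
n_6 = (-0.9874, -0.1580)
n_7 = (-0.8463, -0.5327)
  (0,1): δ = 137.63°  ·
  (0,2): δ = 99.57°  ·
  (0,3): δ = 71.63°  ✓
  (0,4): δ = 13.89°  ✓
  (0,5): δ = 80.82°  ·
  (0,6): δ = 115.57°  ·
  (0,7): δ = 138.67°  ·
  (1,2): δ = 141.94°  ·
  (1,3): δ = 114.00°  ·
  (1,4): δ = 56.26°  ✓
  (1,5): δ = 38.45°  ✓
  (1,6): δ = 73.20°  ✓
  (1,7): δ = 96.30°  ·
  (2,3): δ = 152.06°  ·
  (2,4): δ = 94.32°  ·
  (2,5): δ = 0.39°  ✓
  (2,6): δ = 35.14°  ✓
  (2,7): δ = 58.24°  ✓
  (3,4): δ = 122.26°  ·
  (3,5): δ = 27.54°  ✓
  (3,6): δ = 7.21°  ✓
  (3,7): δ = 30.30°  ✓
  (4,5): δ = 85.29°  ·
  (4,6): δ = 50.54°  ✓
  (4,7): δ = 27.44°  ✓
  (5,6): δ = 145.25°  ·
  (5,7): δ = 122.16°  ·
  (6,7): δ = 156.91°  ·
antipodal pairs: 13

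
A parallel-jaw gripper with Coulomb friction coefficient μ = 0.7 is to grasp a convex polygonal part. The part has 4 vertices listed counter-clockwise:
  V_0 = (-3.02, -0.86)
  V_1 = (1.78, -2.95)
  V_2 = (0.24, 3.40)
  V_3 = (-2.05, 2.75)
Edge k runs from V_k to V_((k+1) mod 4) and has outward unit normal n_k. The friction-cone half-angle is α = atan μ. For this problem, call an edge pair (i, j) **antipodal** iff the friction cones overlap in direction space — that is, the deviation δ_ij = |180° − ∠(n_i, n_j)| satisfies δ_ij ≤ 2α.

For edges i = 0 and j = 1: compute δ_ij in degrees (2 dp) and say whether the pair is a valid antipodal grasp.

α = atan 0.7 = 34.99°;  2α = 69.98°
edge 0: e_0 = (+4.80, -2.09);  n_0 = (-0.3992, -0.9169)
edge 1: e_1 = (-1.54, +6.35);  n_1 = (+0.9718, +0.2357)
∠(n_0, n_1) = 127.16°
δ = |180° − 127.16°| = 52.84°
52.84° ≤ 2α = 69.98°  →  valid

δ = 52.84°, valid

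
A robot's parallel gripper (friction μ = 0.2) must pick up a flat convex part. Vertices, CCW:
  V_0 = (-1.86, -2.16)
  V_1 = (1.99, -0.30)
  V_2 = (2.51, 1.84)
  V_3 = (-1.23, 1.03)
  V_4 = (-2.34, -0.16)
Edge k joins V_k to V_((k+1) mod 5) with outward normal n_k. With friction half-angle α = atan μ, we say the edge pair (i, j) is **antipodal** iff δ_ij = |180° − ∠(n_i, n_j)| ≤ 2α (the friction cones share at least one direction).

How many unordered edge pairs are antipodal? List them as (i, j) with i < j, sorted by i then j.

count = 2; pairs: (0,2), (0,3)

α = atan 0.2 = 11.31°;  2α = 22.62°
n_0 = (+0.4350, -0.9004)
n_1 = (+0.9717, -0.2361)
n_2 = (-0.2117, +0.9773)
n_3 = (-0.7313, +0.6821)
n_4 = (-0.9724, -0.2334)
  (0,1): δ = 129.44°  ·
  (0,2): δ = 13.57°  ✓
  (0,3): δ = 21.21°  ✓
  (0,4): δ = 77.71°  ·
  (1,2): δ = 64.12°  ·
  (1,3): δ = 29.35°  ·
  (1,4): δ = 27.15°  ·
  (2,3): δ = 145.23°  ·
  (2,4): δ = 88.72°  ·
  (3,4): δ = 123.50°  ·
antipodal pairs: 2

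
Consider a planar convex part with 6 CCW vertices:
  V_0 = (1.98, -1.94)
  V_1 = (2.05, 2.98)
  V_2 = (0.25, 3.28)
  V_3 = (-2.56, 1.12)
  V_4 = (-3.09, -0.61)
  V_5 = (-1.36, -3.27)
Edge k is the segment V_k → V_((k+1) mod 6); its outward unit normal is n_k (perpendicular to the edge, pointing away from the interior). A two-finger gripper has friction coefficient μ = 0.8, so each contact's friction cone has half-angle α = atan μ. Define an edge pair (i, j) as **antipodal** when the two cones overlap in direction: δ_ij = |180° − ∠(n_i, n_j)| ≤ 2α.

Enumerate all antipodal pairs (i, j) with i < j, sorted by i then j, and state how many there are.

count = 7; pairs: (0,2), (0,3), (0,4), (1,4), (1,5), (2,5), (3,5)

α = atan 0.8 = 38.66°;  2α = 77.32°
n_0 = (+0.9999, -0.0142)
n_1 = (+0.1644, +0.9864)
n_2 = (-0.6094, +0.7928)
n_3 = (-0.9561, +0.2929)
n_4 = (-0.8383, -0.5452)
n_5 = (+0.3700, -0.9291)
  (0,1): δ = 98.65°  ·
  (0,2): δ = 51.64°  ✓
  (0,3): δ = 16.22°  ✓
  (0,4): δ = 33.85°  ✓
  (0,5): δ = 112.53°  ·
  (1,2): δ = 132.99°  ·
  (1,3): δ = 97.57°  ·
  (1,4): δ = 47.50°  ✓
  (1,5): δ = 31.17°  ✓
  (2,3): δ = 144.58°  ·
  (2,4): δ = 94.51°  ·
  (2,5): δ = 15.84°  ✓
  (3,4): δ = 129.93°  ·
  (3,5): δ = 51.25°  ✓
  (4,5): δ = 101.33°  ·
antipodal pairs: 7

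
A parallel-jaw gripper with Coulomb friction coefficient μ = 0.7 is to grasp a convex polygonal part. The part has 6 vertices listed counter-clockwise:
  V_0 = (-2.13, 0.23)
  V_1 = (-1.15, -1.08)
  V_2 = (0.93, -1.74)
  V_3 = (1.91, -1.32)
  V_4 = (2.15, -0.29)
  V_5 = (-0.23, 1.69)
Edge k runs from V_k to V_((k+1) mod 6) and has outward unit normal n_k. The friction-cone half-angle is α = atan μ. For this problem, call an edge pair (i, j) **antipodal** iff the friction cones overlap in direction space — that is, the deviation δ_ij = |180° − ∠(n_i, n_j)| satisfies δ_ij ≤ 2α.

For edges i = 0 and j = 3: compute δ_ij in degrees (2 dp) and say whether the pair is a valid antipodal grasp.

α = atan 0.7 = 34.99°;  2α = 69.98°
edge 0: e_0 = (+0.98, -1.31);  n_0 = (-0.8007, -0.5990)
edge 3: e_3 = (+0.24, +1.03);  n_3 = (+0.9739, -0.2269)
∠(n_0, n_3) = 130.08°
δ = |180° − 130.08°| = 49.92°
49.92° ≤ 2α = 69.98°  →  valid

δ = 49.92°, valid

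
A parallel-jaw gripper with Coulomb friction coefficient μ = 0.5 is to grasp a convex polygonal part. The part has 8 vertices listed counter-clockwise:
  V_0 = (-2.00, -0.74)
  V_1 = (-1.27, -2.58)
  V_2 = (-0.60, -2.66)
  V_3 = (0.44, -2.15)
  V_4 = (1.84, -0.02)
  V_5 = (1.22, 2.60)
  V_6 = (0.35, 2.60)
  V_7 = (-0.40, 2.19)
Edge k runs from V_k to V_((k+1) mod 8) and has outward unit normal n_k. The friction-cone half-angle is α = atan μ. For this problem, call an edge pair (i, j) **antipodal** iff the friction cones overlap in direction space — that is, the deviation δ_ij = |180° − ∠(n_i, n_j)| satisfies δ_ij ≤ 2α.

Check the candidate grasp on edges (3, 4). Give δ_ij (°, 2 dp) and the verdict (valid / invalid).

δ = 133.37°, invalid

α = atan 0.5 = 26.57°;  2α = 53.13°
edge 3: e_3 = (+1.40, +2.13);  n_3 = (+0.8357, -0.5493)
edge 4: e_4 = (-0.62, +2.62);  n_4 = (+0.9731, +0.2303)
∠(n_3, n_4) = 46.63°
δ = |180° − 46.63°| = 133.37°
133.37° > 2α = 53.13°  →  invalid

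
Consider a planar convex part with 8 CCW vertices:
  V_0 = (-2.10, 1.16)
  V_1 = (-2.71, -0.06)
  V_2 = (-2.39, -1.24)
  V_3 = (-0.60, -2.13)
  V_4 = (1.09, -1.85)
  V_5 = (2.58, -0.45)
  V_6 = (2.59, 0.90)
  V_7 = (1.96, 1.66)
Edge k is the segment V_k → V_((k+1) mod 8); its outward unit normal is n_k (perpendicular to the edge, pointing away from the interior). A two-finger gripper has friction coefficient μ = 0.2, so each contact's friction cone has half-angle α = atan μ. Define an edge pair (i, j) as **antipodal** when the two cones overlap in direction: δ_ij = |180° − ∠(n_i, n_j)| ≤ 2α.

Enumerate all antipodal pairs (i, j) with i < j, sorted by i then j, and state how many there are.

α = atan 0.2 = 11.31°;  2α = 22.62°
n_0 = (-0.8944, +0.4472)
n_1 = (-0.9651, -0.2617)
n_2 = (-0.4452, -0.8954)
n_3 = (+0.1635, -0.9866)
n_4 = (+0.6848, -0.7288)
n_5 = (+1.0000, -0.0074)
n_6 = (+0.7699, +0.6382)
n_7 = (-0.1222, +0.9925)
  (0,1): δ = 138.26°  ·
  (0,2): δ = 89.87°  ·
  (0,3): δ = 54.03°  ·
  (0,4): δ = 20.22°  ✓
  (0,5): δ = 26.14°  ·
  (0,6): δ = 66.22°  ·
  (0,7): δ = 123.59°  ·
  (1,2): δ = 131.61°  ·
  (1,3): δ = 95.77°  ·
  (1,4): δ = 61.96°  ·
  (1,5): δ = 15.60°  ✓
  (1,6): δ = 24.48°  ·
  (1,7): δ = 81.85°  ·
  (2,3): δ = 144.16°  ·
  (2,4): δ = 110.35°  ·
  (2,5): δ = 63.99°  ·
  (2,6): δ = 23.91°  ·
  (2,7): δ = 33.46°  ·
  (3,4): δ = 146.19°  ·
  (3,5): δ = 99.83°  ·
  (3,6): δ = 59.75°  ·
  (3,7): δ = 2.39°  ✓
  (4,5): δ = 133.64°  ·
  (4,6): δ = 93.56°  ·
  (4,7): δ = 36.20°  ·
  (5,6): δ = 139.92°  ·
  (5,7): δ = 82.55°  ·
  (6,7): δ = 122.64°  ·
antipodal pairs: 3

count = 3; pairs: (0,4), (1,5), (3,7)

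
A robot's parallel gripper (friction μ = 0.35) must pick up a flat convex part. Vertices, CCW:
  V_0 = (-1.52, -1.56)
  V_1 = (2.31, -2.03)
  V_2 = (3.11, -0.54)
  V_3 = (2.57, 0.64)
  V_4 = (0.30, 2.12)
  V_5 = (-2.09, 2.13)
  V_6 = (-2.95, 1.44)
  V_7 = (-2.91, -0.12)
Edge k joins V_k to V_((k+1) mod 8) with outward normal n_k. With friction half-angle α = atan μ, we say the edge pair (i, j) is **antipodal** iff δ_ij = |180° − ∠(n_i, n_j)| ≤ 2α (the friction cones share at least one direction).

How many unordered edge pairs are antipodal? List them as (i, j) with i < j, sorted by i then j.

α = atan 0.35 = 19.29°;  2α = 38.58°
n_0 = (-0.1218, -0.9926)
n_1 = (+0.8810, -0.4730)
n_2 = (+0.9093, +0.4161)
n_3 = (+0.5462, +0.8377)
n_4 = (+0.0042, +1.0000)
n_5 = (-0.6258, +0.7800)
n_6 = (-0.9997, -0.0256)
n_7 = (-0.7195, -0.6945)
  (0,1): δ = 111.24°  ·
  (0,2): δ = 58.41°  ·
  (0,3): δ = 26.11°  ✓
  (0,4): δ = 6.76°  ✓
  (0,5): δ = 45.74°  ·
  (0,6): δ = 98.46°  ·
  (0,7): δ = 140.98°  ·
  (1,2): δ = 127.18°  ·
  (1,3): δ = 94.87°  ·
  (1,4): δ = 62.01°  ·
  (1,5): δ = 23.03°  ✓
  (1,6): δ = 29.70°  ✓
  (1,7): δ = 72.22°  ·
  (2,3): δ = 147.69°  ·
  (2,4): δ = 114.83°  ·
  (2,5): δ = 75.85°  ·
  (2,6): δ = 23.12°  ✓
  (2,7): δ = 19.40°  ✓
  (3,4): δ = 147.14°  ·
  (3,5): δ = 108.16°  ·
  (3,6): δ = 55.43°  ·
  (3,7): δ = 12.91°  ✓
  (4,5): δ = 141.02°  ·
  (4,6): δ = 88.29°  ·
  (4,7): δ = 45.77°  ·
  (5,6): δ = 127.27°  ·
  (5,7): δ = 84.75°  ·
  (6,7): δ = 137.48°  ·
antipodal pairs: 7

count = 7; pairs: (0,3), (0,4), (1,5), (1,6), (2,6), (2,7), (3,7)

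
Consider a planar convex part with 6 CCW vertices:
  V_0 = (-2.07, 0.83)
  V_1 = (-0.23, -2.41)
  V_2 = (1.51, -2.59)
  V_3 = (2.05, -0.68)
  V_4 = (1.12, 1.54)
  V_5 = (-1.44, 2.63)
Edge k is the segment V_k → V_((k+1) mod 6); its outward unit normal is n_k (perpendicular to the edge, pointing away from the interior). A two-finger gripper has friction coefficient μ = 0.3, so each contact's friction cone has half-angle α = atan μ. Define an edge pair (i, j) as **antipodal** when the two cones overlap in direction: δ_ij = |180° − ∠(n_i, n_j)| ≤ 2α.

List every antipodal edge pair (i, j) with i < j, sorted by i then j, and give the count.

α = atan 0.3 = 16.70°;  2α = 33.40°
n_0 = (-0.8696, -0.4938)
n_1 = (-0.1029, -0.9947)
n_2 = (+0.9623, -0.2721)
n_3 = (+0.9223, +0.3864)
n_4 = (+0.3917, +0.9201)
n_5 = (-0.9439, +0.3304)
  (0,1): δ = 125.50°  ·
  (0,2): δ = 45.38°  ·
  (0,3): δ = 6.86°  ✓
  (0,4): δ = 37.34°  ·
  (0,5): δ = 131.12°  ·
  (1,2): δ = 99.88°  ·
  (1,3): δ = 61.36°  ·
  (1,4): δ = 17.16°  ✓
  (1,5): δ = 76.62°  ·
  (2,3): δ = 141.48°  ·
  (2,4): δ = 97.28°  ·
  (2,5): δ = 3.50°  ✓
  (3,4): δ = 135.79°  ·
  (3,5): δ = 42.02°  ·
  (4,5): δ = 86.23°  ·
antipodal pairs: 3

count = 3; pairs: (0,3), (1,4), (2,5)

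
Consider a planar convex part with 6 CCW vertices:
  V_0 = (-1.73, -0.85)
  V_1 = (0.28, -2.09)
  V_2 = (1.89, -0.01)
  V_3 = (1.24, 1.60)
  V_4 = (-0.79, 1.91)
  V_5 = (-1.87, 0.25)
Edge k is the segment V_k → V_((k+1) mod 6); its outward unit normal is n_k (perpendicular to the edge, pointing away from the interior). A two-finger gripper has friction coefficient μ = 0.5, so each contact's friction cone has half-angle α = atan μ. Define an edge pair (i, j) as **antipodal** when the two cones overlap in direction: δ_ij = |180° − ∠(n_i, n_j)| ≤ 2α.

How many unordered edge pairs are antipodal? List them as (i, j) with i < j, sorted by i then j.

count = 5; pairs: (0,2), (0,3), (1,4), (1,5), (2,5)

α = atan 0.5 = 26.57°;  2α = 53.13°
n_0 = (-0.5250, -0.8511)
n_1 = (+0.7908, -0.6121)
n_2 = (+0.9273, +0.3744)
n_3 = (+0.1510, +0.9885)
n_4 = (-0.8382, +0.5453)
n_5 = (-0.9920, -0.1263)
  (0,1): δ = 96.07°  ·
  (0,2): δ = 36.34°  ✓
  (0,3): δ = 22.99°  ✓
  (0,4): δ = 88.62°  ·
  (0,5): δ = 128.92°  ·
  (1,2): δ = 120.27°  ·
  (1,3): δ = 60.94°  ·
  (1,4): δ = 4.69°  ✓
  (1,5): δ = 44.99°  ✓
  (2,3): δ = 120.67°  ·
  (2,4): δ = 55.03°  ·
  (2,5): δ = 14.73°  ✓
  (3,4): δ = 114.37°  ·
  (3,5): δ = 74.06°  ·
  (4,5): δ = 139.70°  ·
antipodal pairs: 5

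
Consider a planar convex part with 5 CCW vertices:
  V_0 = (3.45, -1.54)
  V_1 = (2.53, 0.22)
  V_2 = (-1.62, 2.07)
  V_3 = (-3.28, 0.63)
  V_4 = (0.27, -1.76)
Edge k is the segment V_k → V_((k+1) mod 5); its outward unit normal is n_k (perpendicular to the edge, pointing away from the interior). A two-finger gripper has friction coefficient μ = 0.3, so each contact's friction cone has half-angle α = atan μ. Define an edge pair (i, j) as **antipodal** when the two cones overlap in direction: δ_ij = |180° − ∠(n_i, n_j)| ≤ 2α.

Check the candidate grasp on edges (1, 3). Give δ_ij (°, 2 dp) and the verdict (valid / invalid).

δ = 9.92°, valid

α = atan 0.3 = 16.70°;  2α = 33.40°
edge 1: e_1 = (-4.15, +1.85);  n_1 = (+0.4072, +0.9134)
edge 3: e_3 = (+3.55, -2.39);  n_3 = (-0.5585, -0.8295)
∠(n_1, n_3) = 170.08°
δ = |180° − 170.08°| = 9.92°
9.92° ≤ 2α = 33.40°  →  valid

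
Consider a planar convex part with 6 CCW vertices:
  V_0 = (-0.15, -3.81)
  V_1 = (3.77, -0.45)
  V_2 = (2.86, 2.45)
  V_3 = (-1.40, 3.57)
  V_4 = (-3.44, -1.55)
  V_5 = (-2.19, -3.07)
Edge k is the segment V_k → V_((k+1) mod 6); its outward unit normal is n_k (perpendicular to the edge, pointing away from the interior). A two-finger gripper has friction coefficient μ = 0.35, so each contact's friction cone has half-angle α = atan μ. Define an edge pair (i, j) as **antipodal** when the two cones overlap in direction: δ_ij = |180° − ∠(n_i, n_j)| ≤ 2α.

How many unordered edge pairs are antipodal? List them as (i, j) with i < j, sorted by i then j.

count = 4; pairs: (0,3), (1,4), (2,4), (2,5)

α = atan 0.35 = 19.29°;  2α = 38.58°
n_0 = (+0.6508, -0.7593)
n_1 = (+0.9541, +0.2994)
n_2 = (+0.2543, +0.9671)
n_3 = (-0.9290, +0.3701)
n_4 = (-0.7724, -0.6352)
n_5 = (-0.3410, -0.9401)
  (0,1): δ = 113.18°  ·
  (0,2): δ = 55.33°  ·
  (0,3): δ = 27.67°  ✓
  (0,4): δ = 88.83°  ·
  (0,5): δ = 119.46°  ·
  (1,2): δ = 122.15°  ·
  (1,3): δ = 39.15°  ·
  (1,4): δ = 22.01°  ✓
  (1,5): δ = 52.64°  ·
  (2,3): δ = 96.99°  ·
  (2,4): δ = 35.84°  ✓
  (2,5): δ = 5.21°  ✓
  (3,4): δ = 118.84°  ·
  (3,5): δ = 88.21°  ·
  (4,5): δ = 149.37°  ·
antipodal pairs: 4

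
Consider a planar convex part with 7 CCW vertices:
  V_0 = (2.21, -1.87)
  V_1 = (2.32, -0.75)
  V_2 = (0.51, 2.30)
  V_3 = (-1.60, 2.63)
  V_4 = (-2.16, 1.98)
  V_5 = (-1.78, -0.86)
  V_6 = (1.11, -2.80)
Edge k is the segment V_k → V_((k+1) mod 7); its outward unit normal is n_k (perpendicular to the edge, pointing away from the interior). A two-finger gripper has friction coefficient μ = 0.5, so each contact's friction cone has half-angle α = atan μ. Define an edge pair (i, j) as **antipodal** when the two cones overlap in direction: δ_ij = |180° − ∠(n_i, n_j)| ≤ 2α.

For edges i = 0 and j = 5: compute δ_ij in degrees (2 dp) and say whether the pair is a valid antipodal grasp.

δ = 61.74°, invalid

α = atan 0.5 = 26.57°;  2α = 53.13°
edge 0: e_0 = (+0.11, +1.12);  n_0 = (+0.9952, -0.0977)
edge 5: e_5 = (+2.89, -1.94);  n_5 = (-0.5573, -0.8303)
∠(n_0, n_5) = 118.26°
δ = |180° − 118.26°| = 61.74°
61.74° > 2α = 53.13°  →  invalid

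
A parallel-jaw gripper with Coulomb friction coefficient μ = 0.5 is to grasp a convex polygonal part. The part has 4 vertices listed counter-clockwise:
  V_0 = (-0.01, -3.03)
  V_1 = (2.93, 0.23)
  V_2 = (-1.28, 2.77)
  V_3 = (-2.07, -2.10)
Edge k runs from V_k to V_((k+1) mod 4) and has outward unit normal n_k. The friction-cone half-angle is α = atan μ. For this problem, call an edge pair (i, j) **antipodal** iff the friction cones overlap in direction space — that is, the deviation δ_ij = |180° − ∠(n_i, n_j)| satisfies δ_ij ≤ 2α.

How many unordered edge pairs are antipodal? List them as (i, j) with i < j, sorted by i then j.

α = atan 0.5 = 26.57°;  2α = 53.13°
n_0 = (+0.7426, -0.6697)
n_1 = (+0.5166, +0.8562)
n_2 = (-0.9871, +0.1601)
n_3 = (-0.4115, -0.9114)
  (0,1): δ = 79.06°  ·
  (0,2): δ = 32.83°  ✓
  (0,3): δ = 107.75°  ·
  (1,2): δ = 68.11°  ·
  (1,3): δ = 6.81°  ✓
  (2,3): δ = 105.08°  ·
antipodal pairs: 2

count = 2; pairs: (0,2), (1,3)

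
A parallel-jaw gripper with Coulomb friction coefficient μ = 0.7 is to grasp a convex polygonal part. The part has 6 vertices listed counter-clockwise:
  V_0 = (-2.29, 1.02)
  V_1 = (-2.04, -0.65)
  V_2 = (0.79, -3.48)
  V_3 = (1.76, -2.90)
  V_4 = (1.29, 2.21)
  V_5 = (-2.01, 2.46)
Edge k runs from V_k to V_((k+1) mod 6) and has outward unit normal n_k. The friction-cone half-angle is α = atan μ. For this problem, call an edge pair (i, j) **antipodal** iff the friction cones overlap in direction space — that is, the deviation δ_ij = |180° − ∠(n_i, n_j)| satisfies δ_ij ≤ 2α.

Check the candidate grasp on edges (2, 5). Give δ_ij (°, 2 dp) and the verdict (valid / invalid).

α = atan 0.7 = 34.99°;  2α = 69.98°
edge 2: e_2 = (+0.97, +0.58);  n_2 = (+0.5132, -0.8583)
edge 5: e_5 = (-0.28, -1.44);  n_5 = (-0.9816, +0.1909)
∠(n_2, n_5) = 131.88°
δ = |180° − 131.88°| = 48.12°
48.12° ≤ 2α = 69.98°  →  valid

δ = 48.12°, valid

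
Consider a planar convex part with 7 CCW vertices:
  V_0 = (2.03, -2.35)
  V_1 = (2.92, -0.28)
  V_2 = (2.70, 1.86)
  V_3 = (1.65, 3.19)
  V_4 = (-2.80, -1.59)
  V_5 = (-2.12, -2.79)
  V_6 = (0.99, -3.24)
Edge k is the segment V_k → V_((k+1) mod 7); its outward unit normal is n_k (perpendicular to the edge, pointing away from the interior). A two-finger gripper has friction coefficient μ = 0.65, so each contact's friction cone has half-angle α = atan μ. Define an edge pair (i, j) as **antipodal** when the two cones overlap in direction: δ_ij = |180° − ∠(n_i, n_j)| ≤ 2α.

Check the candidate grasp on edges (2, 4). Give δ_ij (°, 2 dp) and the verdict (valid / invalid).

α = atan 0.65 = 33.02°;  2α = 66.05°
edge 2: e_2 = (-1.05, +1.33);  n_2 = (+0.7849, +0.6196)
edge 4: e_4 = (+0.68, -1.20);  n_4 = (-0.8700, -0.4930)
∠(n_2, n_4) = 171.25°
δ = |180° − 171.25°| = 8.75°
8.75° ≤ 2α = 66.05°  →  valid

δ = 8.75°, valid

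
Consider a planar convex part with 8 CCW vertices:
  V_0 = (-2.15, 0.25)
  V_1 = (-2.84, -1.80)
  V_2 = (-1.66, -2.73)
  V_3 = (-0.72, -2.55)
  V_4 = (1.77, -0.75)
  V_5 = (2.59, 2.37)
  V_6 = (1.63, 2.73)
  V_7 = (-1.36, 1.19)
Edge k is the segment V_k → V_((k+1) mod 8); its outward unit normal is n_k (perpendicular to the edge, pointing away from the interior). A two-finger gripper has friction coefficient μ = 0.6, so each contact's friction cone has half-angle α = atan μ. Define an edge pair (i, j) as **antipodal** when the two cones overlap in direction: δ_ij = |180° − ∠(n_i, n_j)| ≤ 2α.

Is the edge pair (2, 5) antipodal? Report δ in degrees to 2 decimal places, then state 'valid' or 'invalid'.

α = atan 0.6 = 30.96°;  2α = 61.93°
edge 2: e_2 = (+0.94, +0.18);  n_2 = (+0.1881, -0.9822)
edge 5: e_5 = (-0.96, +0.36);  n_5 = (+0.3511, +0.9363)
∠(n_2, n_5) = 148.60°
δ = |180° − 148.60°| = 31.40°
31.40° ≤ 2α = 61.93°  →  valid

δ = 31.40°, valid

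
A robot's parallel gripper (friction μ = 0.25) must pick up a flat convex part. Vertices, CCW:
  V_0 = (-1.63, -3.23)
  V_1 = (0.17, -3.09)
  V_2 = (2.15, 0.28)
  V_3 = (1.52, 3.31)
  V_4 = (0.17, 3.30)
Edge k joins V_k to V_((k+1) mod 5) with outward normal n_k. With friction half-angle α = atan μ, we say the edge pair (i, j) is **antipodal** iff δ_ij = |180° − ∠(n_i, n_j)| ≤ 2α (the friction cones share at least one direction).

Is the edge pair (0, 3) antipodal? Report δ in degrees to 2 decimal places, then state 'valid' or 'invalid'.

α = atan 0.25 = 14.04°;  2α = 28.07°
edge 0: e_0 = (+1.80, +0.14);  n_0 = (+0.0775, -0.9970)
edge 3: e_3 = (-1.35, -0.01);  n_3 = (-0.0074, +1.0000)
∠(n_0, n_3) = 175.98°
δ = |180° − 175.98°| = 4.02°
4.02° ≤ 2α = 28.07°  →  valid

δ = 4.02°, valid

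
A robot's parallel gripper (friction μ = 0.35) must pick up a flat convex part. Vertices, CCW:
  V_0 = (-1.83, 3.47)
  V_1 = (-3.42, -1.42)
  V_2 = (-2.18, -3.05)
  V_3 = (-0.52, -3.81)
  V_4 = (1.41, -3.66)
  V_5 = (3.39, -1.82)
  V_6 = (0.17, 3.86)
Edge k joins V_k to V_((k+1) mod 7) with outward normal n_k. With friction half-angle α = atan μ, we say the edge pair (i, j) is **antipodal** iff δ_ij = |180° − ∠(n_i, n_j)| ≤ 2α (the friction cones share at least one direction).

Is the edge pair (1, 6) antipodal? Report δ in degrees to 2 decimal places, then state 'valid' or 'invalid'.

α = atan 0.35 = 19.29°;  2α = 38.58°
edge 1: e_1 = (+1.24, -1.63);  n_1 = (-0.7959, -0.6055)
edge 6: e_6 = (-2.00, -0.39);  n_6 = (-0.1914, +0.9815)
∠(n_1, n_6) = 116.23°
δ = |180° − 116.23°| = 63.77°
63.77° > 2α = 38.58°  →  invalid

δ = 63.77°, invalid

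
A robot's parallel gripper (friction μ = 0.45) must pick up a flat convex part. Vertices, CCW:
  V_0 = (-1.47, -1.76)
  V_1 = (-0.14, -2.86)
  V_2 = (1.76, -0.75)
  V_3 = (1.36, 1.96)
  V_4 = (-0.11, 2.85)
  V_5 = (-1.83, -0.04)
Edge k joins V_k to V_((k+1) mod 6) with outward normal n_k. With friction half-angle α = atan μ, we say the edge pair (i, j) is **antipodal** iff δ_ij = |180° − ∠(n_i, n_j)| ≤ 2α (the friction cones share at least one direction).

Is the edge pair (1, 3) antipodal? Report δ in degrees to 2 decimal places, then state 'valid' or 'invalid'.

δ = 79.19°, invalid

α = atan 0.45 = 24.23°;  2α = 48.46°
edge 1: e_1 = (+1.90, +2.11);  n_1 = (+0.7431, -0.6692)
edge 3: e_3 = (-1.47, +0.89);  n_3 = (+0.5179, +0.8554)
∠(n_1, n_3) = 100.81°
δ = |180° − 100.81°| = 79.19°
79.19° > 2α = 48.46°  →  invalid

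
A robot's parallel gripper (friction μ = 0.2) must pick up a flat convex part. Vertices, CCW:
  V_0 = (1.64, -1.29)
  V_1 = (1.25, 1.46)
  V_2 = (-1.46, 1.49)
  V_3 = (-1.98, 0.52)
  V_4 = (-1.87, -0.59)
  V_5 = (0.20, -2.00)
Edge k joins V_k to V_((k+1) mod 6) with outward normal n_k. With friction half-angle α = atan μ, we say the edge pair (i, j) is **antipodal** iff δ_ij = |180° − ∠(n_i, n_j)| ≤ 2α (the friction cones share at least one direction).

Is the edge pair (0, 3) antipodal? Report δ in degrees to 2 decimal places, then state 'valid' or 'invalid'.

δ = 2.41°, valid

α = atan 0.2 = 11.31°;  2α = 22.62°
edge 0: e_0 = (-0.39, +2.75);  n_0 = (+0.9901, +0.1404)
edge 3: e_3 = (+0.11, -1.11);  n_3 = (-0.9951, -0.0986)
∠(n_0, n_3) = 177.59°
δ = |180° − 177.59°| = 2.41°
2.41° ≤ 2α = 22.62°  →  valid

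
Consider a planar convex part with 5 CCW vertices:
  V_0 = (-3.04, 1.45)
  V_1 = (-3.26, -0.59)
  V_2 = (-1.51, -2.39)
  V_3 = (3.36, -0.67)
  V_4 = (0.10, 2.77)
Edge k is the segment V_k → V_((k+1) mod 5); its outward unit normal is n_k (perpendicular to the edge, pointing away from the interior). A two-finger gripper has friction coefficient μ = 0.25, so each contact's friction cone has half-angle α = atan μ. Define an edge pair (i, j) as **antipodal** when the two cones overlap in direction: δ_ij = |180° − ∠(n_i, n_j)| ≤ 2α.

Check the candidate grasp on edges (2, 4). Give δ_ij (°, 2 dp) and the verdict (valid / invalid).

α = atan 0.25 = 14.04°;  2α = 28.07°
edge 2: e_2 = (+4.87, +1.72);  n_2 = (+0.3330, -0.9429)
edge 4: e_4 = (-3.14, -1.32);  n_4 = (-0.3875, +0.9219)
∠(n_2, n_4) = 176.65°
δ = |180° − 176.65°| = 3.35°
3.35° ≤ 2α = 28.07°  →  valid

δ = 3.35°, valid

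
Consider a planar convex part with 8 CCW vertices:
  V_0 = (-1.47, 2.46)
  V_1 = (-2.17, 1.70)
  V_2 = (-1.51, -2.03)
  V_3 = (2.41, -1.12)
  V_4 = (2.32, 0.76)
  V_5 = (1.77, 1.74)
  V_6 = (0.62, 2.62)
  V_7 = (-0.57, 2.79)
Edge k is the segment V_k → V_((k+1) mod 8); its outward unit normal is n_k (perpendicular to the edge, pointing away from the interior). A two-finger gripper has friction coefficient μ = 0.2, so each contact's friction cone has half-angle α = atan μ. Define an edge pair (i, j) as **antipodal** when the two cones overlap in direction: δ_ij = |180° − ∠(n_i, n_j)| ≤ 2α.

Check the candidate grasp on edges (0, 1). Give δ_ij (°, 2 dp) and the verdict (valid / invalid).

α = atan 0.2 = 11.31°;  2α = 22.62°
edge 0: e_0 = (-0.70, -0.76);  n_0 = (-0.7355, +0.6775)
edge 1: e_1 = (+0.66, -3.73);  n_1 = (-0.9847, -0.1742)
∠(n_0, n_1) = 52.68°
δ = |180° − 52.68°| = 127.32°
127.32° > 2α = 22.62°  →  invalid

δ = 127.32°, invalid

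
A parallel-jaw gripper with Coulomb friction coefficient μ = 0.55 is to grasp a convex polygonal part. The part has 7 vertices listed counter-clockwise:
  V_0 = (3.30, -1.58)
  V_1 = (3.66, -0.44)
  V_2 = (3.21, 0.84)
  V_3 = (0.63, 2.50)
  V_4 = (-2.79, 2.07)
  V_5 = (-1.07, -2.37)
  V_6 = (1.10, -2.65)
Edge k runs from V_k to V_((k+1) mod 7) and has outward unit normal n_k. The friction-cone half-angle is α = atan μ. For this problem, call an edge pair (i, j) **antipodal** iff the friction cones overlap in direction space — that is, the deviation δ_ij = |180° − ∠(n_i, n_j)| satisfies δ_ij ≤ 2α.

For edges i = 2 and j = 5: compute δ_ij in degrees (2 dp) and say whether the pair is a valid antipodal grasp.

α = atan 0.55 = 28.81°;  2α = 57.62°
edge 2: e_2 = (-2.58, +1.66);  n_2 = (+0.5411, +0.8410)
edge 5: e_5 = (+2.17, -0.28);  n_5 = (-0.1280, -0.9918)
∠(n_2, n_5) = 154.59°
δ = |180° − 154.59°| = 25.41°
25.41° ≤ 2α = 57.62°  →  valid

δ = 25.41°, valid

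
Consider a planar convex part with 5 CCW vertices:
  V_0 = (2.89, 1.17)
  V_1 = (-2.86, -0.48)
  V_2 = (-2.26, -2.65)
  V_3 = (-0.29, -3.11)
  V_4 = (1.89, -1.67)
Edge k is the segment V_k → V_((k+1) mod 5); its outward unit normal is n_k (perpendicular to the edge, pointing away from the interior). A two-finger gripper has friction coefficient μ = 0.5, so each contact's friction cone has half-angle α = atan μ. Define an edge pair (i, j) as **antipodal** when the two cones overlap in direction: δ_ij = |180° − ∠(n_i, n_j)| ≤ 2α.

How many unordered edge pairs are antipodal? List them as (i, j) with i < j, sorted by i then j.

α = atan 0.5 = 26.57°;  2α = 53.13°
n_0 = (-0.2758, +0.9612)
n_1 = (-0.9638, -0.2665)
n_2 = (-0.2274, -0.9738)
n_3 = (+0.5512, -0.8344)
n_4 = (+0.9432, -0.3321)
  (0,1): δ = 90.56°  ·
  (0,2): δ = 29.15°  ✓
  (0,3): δ = 17.44°  ✓
  (0,4): δ = 54.59°  ·
  (1,2): δ = 118.60°  ·
  (1,3): δ = 72.01°  ·
  (1,4): δ = 34.85°  ✓
  (2,3): δ = 133.41°  ·
  (2,4): δ = 96.25°  ·
  (3,4): δ = 142.84°  ·
antipodal pairs: 3

count = 3; pairs: (0,2), (0,3), (1,4)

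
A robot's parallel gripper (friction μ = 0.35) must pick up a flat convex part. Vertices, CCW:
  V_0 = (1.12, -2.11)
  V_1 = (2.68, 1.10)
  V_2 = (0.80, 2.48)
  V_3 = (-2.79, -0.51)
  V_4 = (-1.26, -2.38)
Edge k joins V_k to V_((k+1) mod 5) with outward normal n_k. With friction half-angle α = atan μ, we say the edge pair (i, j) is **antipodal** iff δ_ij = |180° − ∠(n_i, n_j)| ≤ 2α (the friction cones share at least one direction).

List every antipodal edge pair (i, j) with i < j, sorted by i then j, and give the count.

count = 3; pairs: (0,2), (1,3), (2,4)

α = atan 0.35 = 19.29°;  2α = 38.58°
n_0 = (+0.8994, -0.4371)
n_1 = (+0.5917, +0.8061)
n_2 = (-0.6400, +0.7684)
n_3 = (-0.7740, -0.6332)
n_4 = (+0.1127, -0.9936)
  (0,1): δ = 100.36°  ·
  (0,2): δ = 24.29°  ✓
  (0,3): δ = 65.21°  ·
  (0,4): δ = 122.39°  ·
  (1,2): δ = 103.93°  ·
  (1,3): δ = 14.43°  ✓
  (1,4): δ = 42.75°  ·
  (2,3): δ = 90.50°  ·
  (2,4): δ = 33.32°  ✓
  (3,4): δ = 122.82°  ·
antipodal pairs: 3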